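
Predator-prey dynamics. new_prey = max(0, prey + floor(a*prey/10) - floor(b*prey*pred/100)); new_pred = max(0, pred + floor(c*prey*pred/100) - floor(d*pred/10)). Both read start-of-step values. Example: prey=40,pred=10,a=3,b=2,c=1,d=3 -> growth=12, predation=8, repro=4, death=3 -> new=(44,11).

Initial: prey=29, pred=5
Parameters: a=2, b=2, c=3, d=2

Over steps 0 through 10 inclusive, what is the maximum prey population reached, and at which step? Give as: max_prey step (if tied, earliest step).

Step 1: prey: 29+5-2=32; pred: 5+4-1=8
Step 2: prey: 32+6-5=33; pred: 8+7-1=14
Step 3: prey: 33+6-9=30; pred: 14+13-2=25
Step 4: prey: 30+6-15=21; pred: 25+22-5=42
Step 5: prey: 21+4-17=8; pred: 42+26-8=60
Step 6: prey: 8+1-9=0; pred: 60+14-12=62
Step 7: prey: 0+0-0=0; pred: 62+0-12=50
Step 8: prey: 0+0-0=0; pred: 50+0-10=40
Step 9: prey: 0+0-0=0; pred: 40+0-8=32
Step 10: prey: 0+0-0=0; pred: 32+0-6=26
Max prey = 33 at step 2

Answer: 33 2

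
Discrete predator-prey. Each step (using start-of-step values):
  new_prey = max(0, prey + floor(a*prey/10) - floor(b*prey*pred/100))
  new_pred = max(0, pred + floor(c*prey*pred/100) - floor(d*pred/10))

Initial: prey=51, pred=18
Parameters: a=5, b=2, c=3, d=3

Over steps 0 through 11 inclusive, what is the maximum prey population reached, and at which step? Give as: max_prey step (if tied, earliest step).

Step 1: prey: 51+25-18=58; pred: 18+27-5=40
Step 2: prey: 58+29-46=41; pred: 40+69-12=97
Step 3: prey: 41+20-79=0; pred: 97+119-29=187
Step 4: prey: 0+0-0=0; pred: 187+0-56=131
Step 5: prey: 0+0-0=0; pred: 131+0-39=92
Step 6: prey: 0+0-0=0; pred: 92+0-27=65
Step 7: prey: 0+0-0=0; pred: 65+0-19=46
Step 8: prey: 0+0-0=0; pred: 46+0-13=33
Step 9: prey: 0+0-0=0; pred: 33+0-9=24
Step 10: prey: 0+0-0=0; pred: 24+0-7=17
Step 11: prey: 0+0-0=0; pred: 17+0-5=12
Max prey = 58 at step 1

Answer: 58 1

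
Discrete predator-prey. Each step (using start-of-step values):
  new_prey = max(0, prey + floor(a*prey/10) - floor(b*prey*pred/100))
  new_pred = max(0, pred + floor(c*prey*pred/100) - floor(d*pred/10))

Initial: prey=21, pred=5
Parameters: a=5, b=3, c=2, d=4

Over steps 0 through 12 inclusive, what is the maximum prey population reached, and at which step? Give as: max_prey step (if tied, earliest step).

Step 1: prey: 21+10-3=28; pred: 5+2-2=5
Step 2: prey: 28+14-4=38; pred: 5+2-2=5
Step 3: prey: 38+19-5=52; pred: 5+3-2=6
Step 4: prey: 52+26-9=69; pred: 6+6-2=10
Step 5: prey: 69+34-20=83; pred: 10+13-4=19
Step 6: prey: 83+41-47=77; pred: 19+31-7=43
Step 7: prey: 77+38-99=16; pred: 43+66-17=92
Step 8: prey: 16+8-44=0; pred: 92+29-36=85
Step 9: prey: 0+0-0=0; pred: 85+0-34=51
Step 10: prey: 0+0-0=0; pred: 51+0-20=31
Step 11: prey: 0+0-0=0; pred: 31+0-12=19
Step 12: prey: 0+0-0=0; pred: 19+0-7=12
Max prey = 83 at step 5

Answer: 83 5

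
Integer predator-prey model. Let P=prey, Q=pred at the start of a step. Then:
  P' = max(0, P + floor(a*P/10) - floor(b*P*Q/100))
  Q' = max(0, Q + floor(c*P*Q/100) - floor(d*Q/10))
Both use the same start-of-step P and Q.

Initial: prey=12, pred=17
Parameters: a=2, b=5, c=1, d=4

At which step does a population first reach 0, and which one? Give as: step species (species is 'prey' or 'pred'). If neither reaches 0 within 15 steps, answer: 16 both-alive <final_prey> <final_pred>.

Answer: 16 both-alive 2 2

Derivation:
Step 1: prey: 12+2-10=4; pred: 17+2-6=13
Step 2: prey: 4+0-2=2; pred: 13+0-5=8
Step 3: prey: 2+0-0=2; pred: 8+0-3=5
Step 4: prey: 2+0-0=2; pred: 5+0-2=3
Step 5: prey: 2+0-0=2; pred: 3+0-1=2
Step 6: prey: 2+0-0=2; pred: 2+0-0=2
Steps 7-15: state stable at prey=2, pred=2 (no change)
No extinction within 15 steps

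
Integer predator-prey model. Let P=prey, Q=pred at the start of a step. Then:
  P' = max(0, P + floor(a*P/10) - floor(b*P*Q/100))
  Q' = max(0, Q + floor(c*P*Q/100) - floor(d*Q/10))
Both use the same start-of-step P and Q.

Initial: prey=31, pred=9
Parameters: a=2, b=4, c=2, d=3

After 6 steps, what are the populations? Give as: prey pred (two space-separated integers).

Step 1: prey: 31+6-11=26; pred: 9+5-2=12
Step 2: prey: 26+5-12=19; pred: 12+6-3=15
Step 3: prey: 19+3-11=11; pred: 15+5-4=16
Step 4: prey: 11+2-7=6; pred: 16+3-4=15
Step 5: prey: 6+1-3=4; pred: 15+1-4=12
Step 6: prey: 4+0-1=3; pred: 12+0-3=9

Answer: 3 9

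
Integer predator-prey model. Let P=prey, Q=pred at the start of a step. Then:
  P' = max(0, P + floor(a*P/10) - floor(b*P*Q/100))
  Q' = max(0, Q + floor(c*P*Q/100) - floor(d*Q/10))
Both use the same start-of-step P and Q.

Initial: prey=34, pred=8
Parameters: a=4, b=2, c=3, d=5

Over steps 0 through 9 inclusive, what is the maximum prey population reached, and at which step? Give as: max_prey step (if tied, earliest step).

Answer: 48 2

Derivation:
Step 1: prey: 34+13-5=42; pred: 8+8-4=12
Step 2: prey: 42+16-10=48; pred: 12+15-6=21
Step 3: prey: 48+19-20=47; pred: 21+30-10=41
Step 4: prey: 47+18-38=27; pred: 41+57-20=78
Step 5: prey: 27+10-42=0; pred: 78+63-39=102
Step 6: prey: 0+0-0=0; pred: 102+0-51=51
Step 7: prey: 0+0-0=0; pred: 51+0-25=26
Step 8: prey: 0+0-0=0; pred: 26+0-13=13
Step 9: prey: 0+0-0=0; pred: 13+0-6=7
Max prey = 48 at step 2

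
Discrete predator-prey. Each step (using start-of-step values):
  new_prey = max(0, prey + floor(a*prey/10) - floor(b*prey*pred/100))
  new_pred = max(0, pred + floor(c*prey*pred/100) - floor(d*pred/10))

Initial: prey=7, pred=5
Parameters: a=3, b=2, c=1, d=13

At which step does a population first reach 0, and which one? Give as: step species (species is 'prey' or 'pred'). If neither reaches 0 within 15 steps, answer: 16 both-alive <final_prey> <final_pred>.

Step 1: prey: 7+2-0=9; pred: 5+0-6=0
First extinction: pred at step 1

Answer: 1 pred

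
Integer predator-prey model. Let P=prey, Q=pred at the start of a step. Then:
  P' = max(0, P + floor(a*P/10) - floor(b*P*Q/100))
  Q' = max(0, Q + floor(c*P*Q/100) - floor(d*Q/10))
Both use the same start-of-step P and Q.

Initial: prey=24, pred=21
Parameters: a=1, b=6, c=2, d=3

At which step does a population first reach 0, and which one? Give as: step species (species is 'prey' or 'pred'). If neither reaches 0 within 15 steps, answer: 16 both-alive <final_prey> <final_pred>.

Step 1: prey: 24+2-30=0; pred: 21+10-6=25
First extinction: prey at step 1

Answer: 1 prey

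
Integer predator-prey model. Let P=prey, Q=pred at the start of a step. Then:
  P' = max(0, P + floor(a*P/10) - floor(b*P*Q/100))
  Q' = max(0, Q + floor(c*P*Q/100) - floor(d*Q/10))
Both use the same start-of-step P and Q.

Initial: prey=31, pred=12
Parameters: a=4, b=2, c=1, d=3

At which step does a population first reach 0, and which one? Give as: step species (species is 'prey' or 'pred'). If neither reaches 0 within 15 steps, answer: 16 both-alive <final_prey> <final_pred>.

Step 1: prey: 31+12-7=36; pred: 12+3-3=12
Step 2: prey: 36+14-8=42; pred: 12+4-3=13
Step 3: prey: 42+16-10=48; pred: 13+5-3=15
Step 4: prey: 48+19-14=53; pred: 15+7-4=18
Step 5: prey: 53+21-19=55; pred: 18+9-5=22
Step 6: prey: 55+22-24=53; pred: 22+12-6=28
Step 7: prey: 53+21-29=45; pred: 28+14-8=34
Step 8: prey: 45+18-30=33; pred: 34+15-10=39
Step 9: prey: 33+13-25=21; pred: 39+12-11=40
Step 10: prey: 21+8-16=13; pred: 40+8-12=36
Step 11: prey: 13+5-9=9; pred: 36+4-10=30
Step 12: prey: 9+3-5=7; pred: 30+2-9=23
Step 13: prey: 7+2-3=6; pred: 23+1-6=18
Step 14: prey: 6+2-2=6; pred: 18+1-5=14
Step 15: prey: 6+2-1=7; pred: 14+0-4=10
No extinction within 15 steps

Answer: 16 both-alive 7 10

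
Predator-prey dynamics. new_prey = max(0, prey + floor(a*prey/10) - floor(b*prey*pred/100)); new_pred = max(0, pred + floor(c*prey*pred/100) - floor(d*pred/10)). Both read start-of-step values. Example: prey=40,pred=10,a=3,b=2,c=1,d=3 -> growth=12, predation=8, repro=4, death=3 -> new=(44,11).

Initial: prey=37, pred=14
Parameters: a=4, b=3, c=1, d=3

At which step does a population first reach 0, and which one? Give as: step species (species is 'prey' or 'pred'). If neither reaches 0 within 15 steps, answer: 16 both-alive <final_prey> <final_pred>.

Step 1: prey: 37+14-15=36; pred: 14+5-4=15
Step 2: prey: 36+14-16=34; pred: 15+5-4=16
Step 3: prey: 34+13-16=31; pred: 16+5-4=17
Step 4: prey: 31+12-15=28; pred: 17+5-5=17
Step 5: prey: 28+11-14=25; pred: 17+4-5=16
Step 6: prey: 25+10-12=23; pred: 16+4-4=16
Step 7: prey: 23+9-11=21; pred: 16+3-4=15
Step 8: prey: 21+8-9=20; pred: 15+3-4=14
Step 9: prey: 20+8-8=20; pred: 14+2-4=12
Step 10: prey: 20+8-7=21; pred: 12+2-3=11
Step 11: prey: 21+8-6=23; pred: 11+2-3=10
Step 12: prey: 23+9-6=26; pred: 10+2-3=9
Step 13: prey: 26+10-7=29; pred: 9+2-2=9
Step 14: prey: 29+11-7=33; pred: 9+2-2=9
Step 15: prey: 33+13-8=38; pred: 9+2-2=9
No extinction within 15 steps

Answer: 16 both-alive 38 9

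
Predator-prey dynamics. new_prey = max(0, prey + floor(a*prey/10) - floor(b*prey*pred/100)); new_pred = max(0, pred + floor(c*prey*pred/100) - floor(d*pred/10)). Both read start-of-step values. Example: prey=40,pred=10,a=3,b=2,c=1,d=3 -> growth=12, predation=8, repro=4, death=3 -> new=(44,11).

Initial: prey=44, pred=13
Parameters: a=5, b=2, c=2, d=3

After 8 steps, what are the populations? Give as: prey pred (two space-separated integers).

Step 1: prey: 44+22-11=55; pred: 13+11-3=21
Step 2: prey: 55+27-23=59; pred: 21+23-6=38
Step 3: prey: 59+29-44=44; pred: 38+44-11=71
Step 4: prey: 44+22-62=4; pred: 71+62-21=112
Step 5: prey: 4+2-8=0; pred: 112+8-33=87
Step 6: prey: 0+0-0=0; pred: 87+0-26=61
Step 7: prey: 0+0-0=0; pred: 61+0-18=43
Step 8: prey: 0+0-0=0; pred: 43+0-12=31

Answer: 0 31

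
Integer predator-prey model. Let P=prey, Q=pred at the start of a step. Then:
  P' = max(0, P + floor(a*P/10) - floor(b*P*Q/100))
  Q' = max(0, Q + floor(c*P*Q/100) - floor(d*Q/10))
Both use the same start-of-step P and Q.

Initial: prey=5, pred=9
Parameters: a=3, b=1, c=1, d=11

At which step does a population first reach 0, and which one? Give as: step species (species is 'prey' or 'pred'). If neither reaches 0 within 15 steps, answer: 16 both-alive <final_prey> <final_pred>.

Answer: 1 pred

Derivation:
Step 1: prey: 5+1-0=6; pred: 9+0-9=0
First extinction: pred at step 1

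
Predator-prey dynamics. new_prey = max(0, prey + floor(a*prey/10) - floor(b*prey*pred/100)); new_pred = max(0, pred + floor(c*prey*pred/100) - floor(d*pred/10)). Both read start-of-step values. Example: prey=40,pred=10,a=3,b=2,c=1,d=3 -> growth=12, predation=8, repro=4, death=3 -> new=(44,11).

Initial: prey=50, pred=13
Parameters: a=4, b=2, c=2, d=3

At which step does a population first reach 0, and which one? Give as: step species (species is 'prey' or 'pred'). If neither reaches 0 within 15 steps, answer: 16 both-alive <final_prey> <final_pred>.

Step 1: prey: 50+20-13=57; pred: 13+13-3=23
Step 2: prey: 57+22-26=53; pred: 23+26-6=43
Step 3: prey: 53+21-45=29; pred: 43+45-12=76
Step 4: prey: 29+11-44=0; pred: 76+44-22=98
First extinction: prey at step 4

Answer: 4 prey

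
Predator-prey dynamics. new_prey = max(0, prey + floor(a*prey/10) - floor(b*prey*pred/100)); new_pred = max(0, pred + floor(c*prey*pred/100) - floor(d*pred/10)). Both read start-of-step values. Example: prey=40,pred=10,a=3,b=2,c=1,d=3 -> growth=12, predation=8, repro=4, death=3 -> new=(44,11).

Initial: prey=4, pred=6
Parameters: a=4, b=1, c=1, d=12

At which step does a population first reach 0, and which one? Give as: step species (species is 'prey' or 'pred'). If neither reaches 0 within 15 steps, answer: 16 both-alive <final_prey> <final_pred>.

Answer: 1 pred

Derivation:
Step 1: prey: 4+1-0=5; pred: 6+0-7=0
First extinction: pred at step 1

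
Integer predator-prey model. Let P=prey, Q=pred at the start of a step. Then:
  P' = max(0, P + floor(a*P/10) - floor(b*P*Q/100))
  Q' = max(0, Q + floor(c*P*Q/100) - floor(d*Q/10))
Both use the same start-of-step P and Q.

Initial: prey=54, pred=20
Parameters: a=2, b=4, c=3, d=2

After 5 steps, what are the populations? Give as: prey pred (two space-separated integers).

Answer: 0 36

Derivation:
Step 1: prey: 54+10-43=21; pred: 20+32-4=48
Step 2: prey: 21+4-40=0; pred: 48+30-9=69
Step 3: prey: 0+0-0=0; pred: 69+0-13=56
Step 4: prey: 0+0-0=0; pred: 56+0-11=45
Step 5: prey: 0+0-0=0; pred: 45+0-9=36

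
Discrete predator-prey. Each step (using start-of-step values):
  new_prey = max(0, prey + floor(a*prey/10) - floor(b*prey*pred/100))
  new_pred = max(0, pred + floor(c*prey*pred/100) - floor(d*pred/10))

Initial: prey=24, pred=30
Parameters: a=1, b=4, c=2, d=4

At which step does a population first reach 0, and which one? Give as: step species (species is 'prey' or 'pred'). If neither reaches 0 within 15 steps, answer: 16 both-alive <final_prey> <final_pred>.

Answer: 1 prey

Derivation:
Step 1: prey: 24+2-28=0; pred: 30+14-12=32
First extinction: prey at step 1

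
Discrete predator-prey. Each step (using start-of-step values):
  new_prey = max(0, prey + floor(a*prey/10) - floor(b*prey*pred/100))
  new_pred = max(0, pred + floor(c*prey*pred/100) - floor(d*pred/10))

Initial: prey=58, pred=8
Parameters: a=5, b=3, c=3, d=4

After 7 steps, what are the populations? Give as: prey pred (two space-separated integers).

Answer: 0 18

Derivation:
Step 1: prey: 58+29-13=74; pred: 8+13-3=18
Step 2: prey: 74+37-39=72; pred: 18+39-7=50
Step 3: prey: 72+36-108=0; pred: 50+108-20=138
Step 4: prey: 0+0-0=0; pred: 138+0-55=83
Step 5: prey: 0+0-0=0; pred: 83+0-33=50
Step 6: prey: 0+0-0=0; pred: 50+0-20=30
Step 7: prey: 0+0-0=0; pred: 30+0-12=18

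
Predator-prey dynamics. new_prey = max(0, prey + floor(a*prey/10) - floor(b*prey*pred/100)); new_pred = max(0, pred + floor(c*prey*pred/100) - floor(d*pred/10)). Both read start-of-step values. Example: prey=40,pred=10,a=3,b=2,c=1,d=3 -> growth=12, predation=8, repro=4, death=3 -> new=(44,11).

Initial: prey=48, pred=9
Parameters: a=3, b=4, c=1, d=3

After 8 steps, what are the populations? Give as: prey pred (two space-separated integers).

Step 1: prey: 48+14-17=45; pred: 9+4-2=11
Step 2: prey: 45+13-19=39; pred: 11+4-3=12
Step 3: prey: 39+11-18=32; pred: 12+4-3=13
Step 4: prey: 32+9-16=25; pred: 13+4-3=14
Step 5: prey: 25+7-14=18; pred: 14+3-4=13
Step 6: prey: 18+5-9=14; pred: 13+2-3=12
Step 7: prey: 14+4-6=12; pred: 12+1-3=10
Step 8: prey: 12+3-4=11; pred: 10+1-3=8

Answer: 11 8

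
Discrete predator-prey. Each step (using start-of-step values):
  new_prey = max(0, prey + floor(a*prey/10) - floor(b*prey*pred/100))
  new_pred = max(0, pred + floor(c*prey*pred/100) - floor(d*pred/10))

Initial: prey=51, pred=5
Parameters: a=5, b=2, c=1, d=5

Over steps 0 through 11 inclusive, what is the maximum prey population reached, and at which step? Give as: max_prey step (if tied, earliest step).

Step 1: prey: 51+25-5=71; pred: 5+2-2=5
Step 2: prey: 71+35-7=99; pred: 5+3-2=6
Step 3: prey: 99+49-11=137; pred: 6+5-3=8
Step 4: prey: 137+68-21=184; pred: 8+10-4=14
Step 5: prey: 184+92-51=225; pred: 14+25-7=32
Step 6: prey: 225+112-144=193; pred: 32+72-16=88
Step 7: prey: 193+96-339=0; pred: 88+169-44=213
Step 8: prey: 0+0-0=0; pred: 213+0-106=107
Step 9: prey: 0+0-0=0; pred: 107+0-53=54
Step 10: prey: 0+0-0=0; pred: 54+0-27=27
Step 11: prey: 0+0-0=0; pred: 27+0-13=14
Max prey = 225 at step 5

Answer: 225 5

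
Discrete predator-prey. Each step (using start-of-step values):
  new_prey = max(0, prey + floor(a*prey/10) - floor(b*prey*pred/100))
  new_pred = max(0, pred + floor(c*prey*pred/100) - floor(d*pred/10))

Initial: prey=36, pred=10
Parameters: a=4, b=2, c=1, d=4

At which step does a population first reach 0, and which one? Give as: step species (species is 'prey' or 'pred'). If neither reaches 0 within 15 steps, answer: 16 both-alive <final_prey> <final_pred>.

Step 1: prey: 36+14-7=43; pred: 10+3-4=9
Step 2: prey: 43+17-7=53; pred: 9+3-3=9
Step 3: prey: 53+21-9=65; pred: 9+4-3=10
Step 4: prey: 65+26-13=78; pred: 10+6-4=12
Step 5: prey: 78+31-18=91; pred: 12+9-4=17
Step 6: prey: 91+36-30=97; pred: 17+15-6=26
Step 7: prey: 97+38-50=85; pred: 26+25-10=41
Step 8: prey: 85+34-69=50; pred: 41+34-16=59
Step 9: prey: 50+20-59=11; pred: 59+29-23=65
Step 10: prey: 11+4-14=1; pred: 65+7-26=46
Step 11: prey: 1+0-0=1; pred: 46+0-18=28
Step 12: prey: 1+0-0=1; pred: 28+0-11=17
Step 13: prey: 1+0-0=1; pred: 17+0-6=11
Step 14: prey: 1+0-0=1; pred: 11+0-4=7
Step 15: prey: 1+0-0=1; pred: 7+0-2=5
No extinction within 15 steps

Answer: 16 both-alive 1 5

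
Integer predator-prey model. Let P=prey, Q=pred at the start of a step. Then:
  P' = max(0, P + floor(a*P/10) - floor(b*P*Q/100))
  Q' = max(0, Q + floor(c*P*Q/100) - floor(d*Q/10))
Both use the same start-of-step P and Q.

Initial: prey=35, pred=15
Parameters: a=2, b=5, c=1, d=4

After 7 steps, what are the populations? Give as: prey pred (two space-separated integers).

Answer: 7 2

Derivation:
Step 1: prey: 35+7-26=16; pred: 15+5-6=14
Step 2: prey: 16+3-11=8; pred: 14+2-5=11
Step 3: prey: 8+1-4=5; pred: 11+0-4=7
Step 4: prey: 5+1-1=5; pred: 7+0-2=5
Step 5: prey: 5+1-1=5; pred: 5+0-2=3
Step 6: prey: 5+1-0=6; pred: 3+0-1=2
Step 7: prey: 6+1-0=7; pred: 2+0-0=2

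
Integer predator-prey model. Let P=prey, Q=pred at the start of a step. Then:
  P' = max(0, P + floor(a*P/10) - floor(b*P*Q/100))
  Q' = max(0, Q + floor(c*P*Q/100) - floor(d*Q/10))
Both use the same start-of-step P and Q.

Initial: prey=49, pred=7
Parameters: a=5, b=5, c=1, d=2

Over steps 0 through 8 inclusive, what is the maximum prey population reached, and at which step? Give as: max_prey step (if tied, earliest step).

Answer: 59 2

Derivation:
Step 1: prey: 49+24-17=56; pred: 7+3-1=9
Step 2: prey: 56+28-25=59; pred: 9+5-1=13
Step 3: prey: 59+29-38=50; pred: 13+7-2=18
Step 4: prey: 50+25-45=30; pred: 18+9-3=24
Step 5: prey: 30+15-36=9; pred: 24+7-4=27
Step 6: prey: 9+4-12=1; pred: 27+2-5=24
Step 7: prey: 1+0-1=0; pred: 24+0-4=20
Step 8: prey: 0+0-0=0; pred: 20+0-4=16
Max prey = 59 at step 2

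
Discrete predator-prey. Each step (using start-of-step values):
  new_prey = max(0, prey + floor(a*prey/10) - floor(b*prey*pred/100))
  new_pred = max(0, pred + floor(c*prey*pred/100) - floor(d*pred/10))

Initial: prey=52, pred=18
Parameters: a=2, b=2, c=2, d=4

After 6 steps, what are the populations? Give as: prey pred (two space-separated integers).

Step 1: prey: 52+10-18=44; pred: 18+18-7=29
Step 2: prey: 44+8-25=27; pred: 29+25-11=43
Step 3: prey: 27+5-23=9; pred: 43+23-17=49
Step 4: prey: 9+1-8=2; pred: 49+8-19=38
Step 5: prey: 2+0-1=1; pred: 38+1-15=24
Step 6: prey: 1+0-0=1; pred: 24+0-9=15

Answer: 1 15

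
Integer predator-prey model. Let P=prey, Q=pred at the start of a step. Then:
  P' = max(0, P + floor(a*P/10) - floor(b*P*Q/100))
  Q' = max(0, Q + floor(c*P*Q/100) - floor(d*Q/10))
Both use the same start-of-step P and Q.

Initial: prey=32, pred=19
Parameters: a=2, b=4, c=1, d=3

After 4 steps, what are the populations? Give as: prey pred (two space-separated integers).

Answer: 2 9

Derivation:
Step 1: prey: 32+6-24=14; pred: 19+6-5=20
Step 2: prey: 14+2-11=5; pred: 20+2-6=16
Step 3: prey: 5+1-3=3; pred: 16+0-4=12
Step 4: prey: 3+0-1=2; pred: 12+0-3=9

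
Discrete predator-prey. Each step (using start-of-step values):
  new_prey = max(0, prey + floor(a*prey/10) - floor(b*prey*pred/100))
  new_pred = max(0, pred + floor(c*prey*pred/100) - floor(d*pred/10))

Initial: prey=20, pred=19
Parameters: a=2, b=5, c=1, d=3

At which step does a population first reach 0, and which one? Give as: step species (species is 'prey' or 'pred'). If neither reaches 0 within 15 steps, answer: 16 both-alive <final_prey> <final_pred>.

Answer: 16 both-alive 1 3

Derivation:
Step 1: prey: 20+4-19=5; pred: 19+3-5=17
Step 2: prey: 5+1-4=2; pred: 17+0-5=12
Step 3: prey: 2+0-1=1; pred: 12+0-3=9
Step 4: prey: 1+0-0=1; pred: 9+0-2=7
Step 5: prey: 1+0-0=1; pred: 7+0-2=5
Step 6: prey: 1+0-0=1; pred: 5+0-1=4
Step 7: prey: 1+0-0=1; pred: 4+0-1=3
Step 8: prey: 1+0-0=1; pred: 3+0-0=3
Steps 9-15: state stable at prey=1, pred=3 (no change)
No extinction within 15 steps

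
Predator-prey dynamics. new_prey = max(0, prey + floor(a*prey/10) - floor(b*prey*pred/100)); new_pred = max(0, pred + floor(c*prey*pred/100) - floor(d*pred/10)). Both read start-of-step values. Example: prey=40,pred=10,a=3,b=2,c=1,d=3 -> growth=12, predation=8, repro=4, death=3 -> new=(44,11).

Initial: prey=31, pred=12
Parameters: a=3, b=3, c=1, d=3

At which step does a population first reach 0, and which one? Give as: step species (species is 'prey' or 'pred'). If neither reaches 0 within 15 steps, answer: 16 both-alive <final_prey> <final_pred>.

Step 1: prey: 31+9-11=29; pred: 12+3-3=12
Step 2: prey: 29+8-10=27; pred: 12+3-3=12
Step 3: prey: 27+8-9=26; pred: 12+3-3=12
Step 4: prey: 26+7-9=24; pred: 12+3-3=12
Step 5: prey: 24+7-8=23; pred: 12+2-3=11
Step 6: prey: 23+6-7=22; pred: 11+2-3=10
Step 7: prey: 22+6-6=22; pred: 10+2-3=9
Step 8: prey: 22+6-5=23; pred: 9+1-2=8
Step 9: prey: 23+6-5=24; pred: 8+1-2=7
Step 10: prey: 24+7-5=26; pred: 7+1-2=6
Step 11: prey: 26+7-4=29; pred: 6+1-1=6
Step 12: prey: 29+8-5=32; pred: 6+1-1=6
Step 13: prey: 32+9-5=36; pred: 6+1-1=6
Step 14: prey: 36+10-6=40; pred: 6+2-1=7
Step 15: prey: 40+12-8=44; pred: 7+2-2=7
No extinction within 15 steps

Answer: 16 both-alive 44 7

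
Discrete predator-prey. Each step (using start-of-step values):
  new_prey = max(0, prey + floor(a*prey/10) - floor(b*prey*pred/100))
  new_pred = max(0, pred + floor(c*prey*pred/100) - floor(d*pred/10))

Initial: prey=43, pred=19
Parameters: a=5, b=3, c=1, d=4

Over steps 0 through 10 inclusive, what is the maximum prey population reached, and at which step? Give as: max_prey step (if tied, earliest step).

Answer: 48 10

Derivation:
Step 1: prey: 43+21-24=40; pred: 19+8-7=20
Step 2: prey: 40+20-24=36; pred: 20+8-8=20
Step 3: prey: 36+18-21=33; pred: 20+7-8=19
Step 4: prey: 33+16-18=31; pred: 19+6-7=18
Step 5: prey: 31+15-16=30; pred: 18+5-7=16
Step 6: prey: 30+15-14=31; pred: 16+4-6=14
Step 7: prey: 31+15-13=33; pred: 14+4-5=13
Step 8: prey: 33+16-12=37; pred: 13+4-5=12
Step 9: prey: 37+18-13=42; pred: 12+4-4=12
Step 10: prey: 42+21-15=48; pred: 12+5-4=13
Max prey = 48 at step 10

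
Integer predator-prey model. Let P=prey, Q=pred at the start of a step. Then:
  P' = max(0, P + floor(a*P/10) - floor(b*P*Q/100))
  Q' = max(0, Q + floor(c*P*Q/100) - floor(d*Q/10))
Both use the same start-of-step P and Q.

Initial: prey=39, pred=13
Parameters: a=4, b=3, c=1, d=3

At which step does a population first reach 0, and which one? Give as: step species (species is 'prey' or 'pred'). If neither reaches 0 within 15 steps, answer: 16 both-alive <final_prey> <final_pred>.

Step 1: prey: 39+15-15=39; pred: 13+5-3=15
Step 2: prey: 39+15-17=37; pred: 15+5-4=16
Step 3: prey: 37+14-17=34; pred: 16+5-4=17
Step 4: prey: 34+13-17=30; pred: 17+5-5=17
Step 5: prey: 30+12-15=27; pred: 17+5-5=17
Step 6: prey: 27+10-13=24; pred: 17+4-5=16
Step 7: prey: 24+9-11=22; pred: 16+3-4=15
Step 8: prey: 22+8-9=21; pred: 15+3-4=14
Step 9: prey: 21+8-8=21; pred: 14+2-4=12
Step 10: prey: 21+8-7=22; pred: 12+2-3=11
Step 11: prey: 22+8-7=23; pred: 11+2-3=10
Step 12: prey: 23+9-6=26; pred: 10+2-3=9
Step 13: prey: 26+10-7=29; pred: 9+2-2=9
Step 14: prey: 29+11-7=33; pred: 9+2-2=9
Step 15: prey: 33+13-8=38; pred: 9+2-2=9
No extinction within 15 steps

Answer: 16 both-alive 38 9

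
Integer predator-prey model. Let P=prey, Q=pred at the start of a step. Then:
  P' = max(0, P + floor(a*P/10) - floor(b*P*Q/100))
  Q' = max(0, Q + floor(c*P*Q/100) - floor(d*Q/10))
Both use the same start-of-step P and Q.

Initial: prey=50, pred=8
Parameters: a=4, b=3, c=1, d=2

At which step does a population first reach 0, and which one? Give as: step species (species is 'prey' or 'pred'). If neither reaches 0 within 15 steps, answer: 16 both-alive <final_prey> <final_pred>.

Step 1: prey: 50+20-12=58; pred: 8+4-1=11
Step 2: prey: 58+23-19=62; pred: 11+6-2=15
Step 3: prey: 62+24-27=59; pred: 15+9-3=21
Step 4: prey: 59+23-37=45; pred: 21+12-4=29
Step 5: prey: 45+18-39=24; pred: 29+13-5=37
Step 6: prey: 24+9-26=7; pred: 37+8-7=38
Step 7: prey: 7+2-7=2; pred: 38+2-7=33
Step 8: prey: 2+0-1=1; pred: 33+0-6=27
Step 9: prey: 1+0-0=1; pred: 27+0-5=22
Step 10: prey: 1+0-0=1; pred: 22+0-4=18
Step 11: prey: 1+0-0=1; pred: 18+0-3=15
Step 12: prey: 1+0-0=1; pred: 15+0-3=12
Step 13: prey: 1+0-0=1; pred: 12+0-2=10
Step 14: prey: 1+0-0=1; pred: 10+0-2=8
Step 15: prey: 1+0-0=1; pred: 8+0-1=7
No extinction within 15 steps

Answer: 16 both-alive 1 7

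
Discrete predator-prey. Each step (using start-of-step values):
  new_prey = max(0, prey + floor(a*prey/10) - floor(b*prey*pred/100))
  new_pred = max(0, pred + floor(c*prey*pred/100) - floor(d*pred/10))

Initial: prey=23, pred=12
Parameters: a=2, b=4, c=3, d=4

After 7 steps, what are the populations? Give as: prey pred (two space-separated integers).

Answer: 2 3

Derivation:
Step 1: prey: 23+4-11=16; pred: 12+8-4=16
Step 2: prey: 16+3-10=9; pred: 16+7-6=17
Step 3: prey: 9+1-6=4; pred: 17+4-6=15
Step 4: prey: 4+0-2=2; pred: 15+1-6=10
Step 5: prey: 2+0-0=2; pred: 10+0-4=6
Step 6: prey: 2+0-0=2; pred: 6+0-2=4
Step 7: prey: 2+0-0=2; pred: 4+0-1=3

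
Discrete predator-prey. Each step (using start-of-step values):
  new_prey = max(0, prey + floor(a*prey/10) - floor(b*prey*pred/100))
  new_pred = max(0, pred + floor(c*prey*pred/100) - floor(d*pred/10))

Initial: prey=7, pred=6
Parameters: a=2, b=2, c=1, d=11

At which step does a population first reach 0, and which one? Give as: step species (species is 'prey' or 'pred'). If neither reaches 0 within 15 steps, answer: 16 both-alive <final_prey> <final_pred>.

Answer: 1 pred

Derivation:
Step 1: prey: 7+1-0=8; pred: 6+0-6=0
First extinction: pred at step 1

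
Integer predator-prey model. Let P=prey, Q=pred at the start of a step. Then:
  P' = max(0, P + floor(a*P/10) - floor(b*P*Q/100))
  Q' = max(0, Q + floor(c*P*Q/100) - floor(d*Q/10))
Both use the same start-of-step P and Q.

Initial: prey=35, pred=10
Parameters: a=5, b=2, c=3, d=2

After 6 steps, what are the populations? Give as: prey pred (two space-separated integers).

Step 1: prey: 35+17-7=45; pred: 10+10-2=18
Step 2: prey: 45+22-16=51; pred: 18+24-3=39
Step 3: prey: 51+25-39=37; pred: 39+59-7=91
Step 4: prey: 37+18-67=0; pred: 91+101-18=174
Step 5: prey: 0+0-0=0; pred: 174+0-34=140
Step 6: prey: 0+0-0=0; pred: 140+0-28=112

Answer: 0 112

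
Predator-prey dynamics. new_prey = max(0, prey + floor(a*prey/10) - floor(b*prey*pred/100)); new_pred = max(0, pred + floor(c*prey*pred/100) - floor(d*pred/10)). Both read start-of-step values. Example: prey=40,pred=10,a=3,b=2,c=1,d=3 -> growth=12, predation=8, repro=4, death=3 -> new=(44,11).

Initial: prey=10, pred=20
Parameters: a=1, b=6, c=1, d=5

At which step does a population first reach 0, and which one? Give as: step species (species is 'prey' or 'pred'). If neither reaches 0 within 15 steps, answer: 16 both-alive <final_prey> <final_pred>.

Step 1: prey: 10+1-12=0; pred: 20+2-10=12
First extinction: prey at step 1

Answer: 1 prey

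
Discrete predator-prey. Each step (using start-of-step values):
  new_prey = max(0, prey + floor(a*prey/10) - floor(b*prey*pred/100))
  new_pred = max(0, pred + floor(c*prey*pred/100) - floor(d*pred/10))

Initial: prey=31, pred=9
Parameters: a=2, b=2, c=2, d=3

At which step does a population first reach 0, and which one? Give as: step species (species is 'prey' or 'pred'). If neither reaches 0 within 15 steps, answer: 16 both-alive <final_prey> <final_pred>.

Answer: 16 both-alive 3 3

Derivation:
Step 1: prey: 31+6-5=32; pred: 9+5-2=12
Step 2: prey: 32+6-7=31; pred: 12+7-3=16
Step 3: prey: 31+6-9=28; pred: 16+9-4=21
Step 4: prey: 28+5-11=22; pred: 21+11-6=26
Step 5: prey: 22+4-11=15; pred: 26+11-7=30
Step 6: prey: 15+3-9=9; pred: 30+9-9=30
Step 7: prey: 9+1-5=5; pred: 30+5-9=26
Step 8: prey: 5+1-2=4; pred: 26+2-7=21
Step 9: prey: 4+0-1=3; pred: 21+1-6=16
Step 10: prey: 3+0-0=3; pred: 16+0-4=12
Step 11: prey: 3+0-0=3; pred: 12+0-3=9
Step 12: prey: 3+0-0=3; pred: 9+0-2=7
Step 13: prey: 3+0-0=3; pred: 7+0-2=5
Step 14: prey: 3+0-0=3; pred: 5+0-1=4
Step 15: prey: 3+0-0=3; pred: 4+0-1=3
No extinction within 15 steps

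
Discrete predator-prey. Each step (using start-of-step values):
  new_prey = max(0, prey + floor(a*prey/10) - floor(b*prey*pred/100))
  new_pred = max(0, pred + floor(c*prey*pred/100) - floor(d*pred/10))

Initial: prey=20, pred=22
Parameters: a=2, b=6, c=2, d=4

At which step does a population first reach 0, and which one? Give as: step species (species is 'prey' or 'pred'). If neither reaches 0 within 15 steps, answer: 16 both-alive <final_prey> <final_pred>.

Answer: 1 prey

Derivation:
Step 1: prey: 20+4-26=0; pred: 22+8-8=22
First extinction: prey at step 1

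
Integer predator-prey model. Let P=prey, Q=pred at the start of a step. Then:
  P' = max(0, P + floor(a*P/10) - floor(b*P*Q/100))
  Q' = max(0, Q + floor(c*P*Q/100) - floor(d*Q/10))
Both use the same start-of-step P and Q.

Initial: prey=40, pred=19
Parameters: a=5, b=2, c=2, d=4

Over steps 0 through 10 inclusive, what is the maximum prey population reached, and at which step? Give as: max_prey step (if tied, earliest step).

Answer: 45 1

Derivation:
Step 1: prey: 40+20-15=45; pred: 19+15-7=27
Step 2: prey: 45+22-24=43; pred: 27+24-10=41
Step 3: prey: 43+21-35=29; pred: 41+35-16=60
Step 4: prey: 29+14-34=9; pred: 60+34-24=70
Step 5: prey: 9+4-12=1; pred: 70+12-28=54
Step 6: prey: 1+0-1=0; pred: 54+1-21=34
Step 7: prey: 0+0-0=0; pred: 34+0-13=21
Step 8: prey: 0+0-0=0; pred: 21+0-8=13
Step 9: prey: 0+0-0=0; pred: 13+0-5=8
Step 10: prey: 0+0-0=0; pred: 8+0-3=5
Max prey = 45 at step 1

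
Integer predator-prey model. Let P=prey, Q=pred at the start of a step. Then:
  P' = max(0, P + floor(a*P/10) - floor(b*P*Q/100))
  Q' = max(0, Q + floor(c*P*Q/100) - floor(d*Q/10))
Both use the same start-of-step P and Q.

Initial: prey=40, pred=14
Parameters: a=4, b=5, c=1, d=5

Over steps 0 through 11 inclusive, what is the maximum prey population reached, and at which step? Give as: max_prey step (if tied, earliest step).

Step 1: prey: 40+16-28=28; pred: 14+5-7=12
Step 2: prey: 28+11-16=23; pred: 12+3-6=9
Step 3: prey: 23+9-10=22; pred: 9+2-4=7
Step 4: prey: 22+8-7=23; pred: 7+1-3=5
Step 5: prey: 23+9-5=27; pred: 5+1-2=4
Step 6: prey: 27+10-5=32; pred: 4+1-2=3
Step 7: prey: 32+12-4=40; pred: 3+0-1=2
Step 8: prey: 40+16-4=52; pred: 2+0-1=1
Step 9: prey: 52+20-2=70; pred: 1+0-0=1
Step 10: prey: 70+28-3=95; pred: 1+0-0=1
Step 11: prey: 95+38-4=129; pred: 1+0-0=1
Max prey = 129 at step 11

Answer: 129 11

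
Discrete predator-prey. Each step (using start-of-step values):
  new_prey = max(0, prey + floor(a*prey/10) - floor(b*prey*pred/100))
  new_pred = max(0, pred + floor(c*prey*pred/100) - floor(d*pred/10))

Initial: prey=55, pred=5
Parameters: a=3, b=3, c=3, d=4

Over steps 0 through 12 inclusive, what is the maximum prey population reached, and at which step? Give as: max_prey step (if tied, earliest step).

Answer: 63 1

Derivation:
Step 1: prey: 55+16-8=63; pred: 5+8-2=11
Step 2: prey: 63+18-20=61; pred: 11+20-4=27
Step 3: prey: 61+18-49=30; pred: 27+49-10=66
Step 4: prey: 30+9-59=0; pred: 66+59-26=99
Step 5: prey: 0+0-0=0; pred: 99+0-39=60
Step 6: prey: 0+0-0=0; pred: 60+0-24=36
Step 7: prey: 0+0-0=0; pred: 36+0-14=22
Step 8: prey: 0+0-0=0; pred: 22+0-8=14
Step 9: prey: 0+0-0=0; pred: 14+0-5=9
Step 10: prey: 0+0-0=0; pred: 9+0-3=6
Step 11: prey: 0+0-0=0; pred: 6+0-2=4
Step 12: prey: 0+0-0=0; pred: 4+0-1=3
Max prey = 63 at step 1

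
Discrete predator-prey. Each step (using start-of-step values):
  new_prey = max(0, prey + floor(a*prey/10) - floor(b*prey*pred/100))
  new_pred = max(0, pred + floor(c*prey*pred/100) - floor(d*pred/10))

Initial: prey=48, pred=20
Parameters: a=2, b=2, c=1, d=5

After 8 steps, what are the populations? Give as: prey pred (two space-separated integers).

Step 1: prey: 48+9-19=38; pred: 20+9-10=19
Step 2: prey: 38+7-14=31; pred: 19+7-9=17
Step 3: prey: 31+6-10=27; pred: 17+5-8=14
Step 4: prey: 27+5-7=25; pred: 14+3-7=10
Step 5: prey: 25+5-5=25; pred: 10+2-5=7
Step 6: prey: 25+5-3=27; pred: 7+1-3=5
Step 7: prey: 27+5-2=30; pred: 5+1-2=4
Step 8: prey: 30+6-2=34; pred: 4+1-2=3

Answer: 34 3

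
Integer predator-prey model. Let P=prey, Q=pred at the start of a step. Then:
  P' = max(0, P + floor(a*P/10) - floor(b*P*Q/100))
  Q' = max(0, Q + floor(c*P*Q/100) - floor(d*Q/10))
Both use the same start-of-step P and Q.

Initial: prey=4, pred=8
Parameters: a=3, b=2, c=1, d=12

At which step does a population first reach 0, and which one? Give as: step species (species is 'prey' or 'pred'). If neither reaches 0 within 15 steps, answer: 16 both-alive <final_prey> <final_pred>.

Step 1: prey: 4+1-0=5; pred: 8+0-9=0
First extinction: pred at step 1

Answer: 1 pred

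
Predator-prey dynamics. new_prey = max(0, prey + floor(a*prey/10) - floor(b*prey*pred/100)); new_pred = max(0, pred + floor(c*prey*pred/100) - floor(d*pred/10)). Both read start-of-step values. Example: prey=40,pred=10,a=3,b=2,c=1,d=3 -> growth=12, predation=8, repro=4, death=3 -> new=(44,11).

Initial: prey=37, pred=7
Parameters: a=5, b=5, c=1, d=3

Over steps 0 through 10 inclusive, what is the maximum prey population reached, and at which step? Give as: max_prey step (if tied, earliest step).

Answer: 57 4

Derivation:
Step 1: prey: 37+18-12=43; pred: 7+2-2=7
Step 2: prey: 43+21-15=49; pred: 7+3-2=8
Step 3: prey: 49+24-19=54; pred: 8+3-2=9
Step 4: prey: 54+27-24=57; pred: 9+4-2=11
Step 5: prey: 57+28-31=54; pred: 11+6-3=14
Step 6: prey: 54+27-37=44; pred: 14+7-4=17
Step 7: prey: 44+22-37=29; pred: 17+7-5=19
Step 8: prey: 29+14-27=16; pred: 19+5-5=19
Step 9: prey: 16+8-15=9; pred: 19+3-5=17
Step 10: prey: 9+4-7=6; pred: 17+1-5=13
Max prey = 57 at step 4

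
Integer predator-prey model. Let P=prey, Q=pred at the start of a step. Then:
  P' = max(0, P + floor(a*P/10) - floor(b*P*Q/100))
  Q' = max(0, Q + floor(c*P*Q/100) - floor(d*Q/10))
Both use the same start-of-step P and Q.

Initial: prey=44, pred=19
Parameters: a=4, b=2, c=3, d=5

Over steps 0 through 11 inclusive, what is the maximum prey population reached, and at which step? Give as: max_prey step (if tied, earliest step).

Answer: 45 1

Derivation:
Step 1: prey: 44+17-16=45; pred: 19+25-9=35
Step 2: prey: 45+18-31=32; pred: 35+47-17=65
Step 3: prey: 32+12-41=3; pred: 65+62-32=95
Step 4: prey: 3+1-5=0; pred: 95+8-47=56
Step 5: prey: 0+0-0=0; pred: 56+0-28=28
Step 6: prey: 0+0-0=0; pred: 28+0-14=14
Step 7: prey: 0+0-0=0; pred: 14+0-7=7
Step 8: prey: 0+0-0=0; pred: 7+0-3=4
Step 9: prey: 0+0-0=0; pred: 4+0-2=2
Step 10: prey: 0+0-0=0; pred: 2+0-1=1
Step 11: prey: 0+0-0=0; pred: 1+0-0=1
Max prey = 45 at step 1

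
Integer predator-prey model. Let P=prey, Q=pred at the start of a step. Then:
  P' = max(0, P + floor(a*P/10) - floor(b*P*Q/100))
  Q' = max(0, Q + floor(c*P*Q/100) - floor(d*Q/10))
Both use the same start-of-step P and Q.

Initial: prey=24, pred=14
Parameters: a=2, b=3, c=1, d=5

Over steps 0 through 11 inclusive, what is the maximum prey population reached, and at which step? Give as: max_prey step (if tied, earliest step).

Answer: 57 11

Derivation:
Step 1: prey: 24+4-10=18; pred: 14+3-7=10
Step 2: prey: 18+3-5=16; pred: 10+1-5=6
Step 3: prey: 16+3-2=17; pred: 6+0-3=3
Step 4: prey: 17+3-1=19; pred: 3+0-1=2
Step 5: prey: 19+3-1=21; pred: 2+0-1=1
Step 6: prey: 21+4-0=25; pred: 1+0-0=1
Step 7: prey: 25+5-0=30; pred: 1+0-0=1
Step 8: prey: 30+6-0=36; pred: 1+0-0=1
Step 9: prey: 36+7-1=42; pred: 1+0-0=1
Step 10: prey: 42+8-1=49; pred: 1+0-0=1
Step 11: prey: 49+9-1=57; pred: 1+0-0=1
Max prey = 57 at step 11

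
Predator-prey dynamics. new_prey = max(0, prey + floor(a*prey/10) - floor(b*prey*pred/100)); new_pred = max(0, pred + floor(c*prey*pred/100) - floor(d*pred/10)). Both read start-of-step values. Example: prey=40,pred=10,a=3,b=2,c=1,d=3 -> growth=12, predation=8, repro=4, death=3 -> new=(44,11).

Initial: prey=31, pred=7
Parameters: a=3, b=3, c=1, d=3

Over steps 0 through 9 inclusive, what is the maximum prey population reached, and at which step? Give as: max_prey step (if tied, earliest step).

Answer: 53 7

Derivation:
Step 1: prey: 31+9-6=34; pred: 7+2-2=7
Step 2: prey: 34+10-7=37; pred: 7+2-2=7
Step 3: prey: 37+11-7=41; pred: 7+2-2=7
Step 4: prey: 41+12-8=45; pred: 7+2-2=7
Step 5: prey: 45+13-9=49; pred: 7+3-2=8
Step 6: prey: 49+14-11=52; pred: 8+3-2=9
Step 7: prey: 52+15-14=53; pred: 9+4-2=11
Step 8: prey: 53+15-17=51; pred: 11+5-3=13
Step 9: prey: 51+15-19=47; pred: 13+6-3=16
Max prey = 53 at step 7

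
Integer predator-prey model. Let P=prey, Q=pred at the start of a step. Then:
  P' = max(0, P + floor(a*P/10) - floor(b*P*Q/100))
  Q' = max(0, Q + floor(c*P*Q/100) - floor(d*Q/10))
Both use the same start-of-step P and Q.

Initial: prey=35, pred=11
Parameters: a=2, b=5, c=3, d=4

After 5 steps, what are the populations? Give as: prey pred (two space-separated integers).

Answer: 0 7

Derivation:
Step 1: prey: 35+7-19=23; pred: 11+11-4=18
Step 2: prey: 23+4-20=7; pred: 18+12-7=23
Step 3: prey: 7+1-8=0; pred: 23+4-9=18
Step 4: prey: 0+0-0=0; pred: 18+0-7=11
Step 5: prey: 0+0-0=0; pred: 11+0-4=7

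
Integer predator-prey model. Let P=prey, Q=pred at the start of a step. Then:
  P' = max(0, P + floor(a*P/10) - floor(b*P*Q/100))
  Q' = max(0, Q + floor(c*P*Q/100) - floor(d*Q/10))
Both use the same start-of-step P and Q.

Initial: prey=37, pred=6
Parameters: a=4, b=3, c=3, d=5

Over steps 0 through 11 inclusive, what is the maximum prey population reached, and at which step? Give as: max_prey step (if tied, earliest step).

Step 1: prey: 37+14-6=45; pred: 6+6-3=9
Step 2: prey: 45+18-12=51; pred: 9+12-4=17
Step 3: prey: 51+20-26=45; pred: 17+26-8=35
Step 4: prey: 45+18-47=16; pred: 35+47-17=65
Step 5: prey: 16+6-31=0; pred: 65+31-32=64
Step 6: prey: 0+0-0=0; pred: 64+0-32=32
Step 7: prey: 0+0-0=0; pred: 32+0-16=16
Step 8: prey: 0+0-0=0; pred: 16+0-8=8
Step 9: prey: 0+0-0=0; pred: 8+0-4=4
Step 10: prey: 0+0-0=0; pred: 4+0-2=2
Step 11: prey: 0+0-0=0; pred: 2+0-1=1
Max prey = 51 at step 2

Answer: 51 2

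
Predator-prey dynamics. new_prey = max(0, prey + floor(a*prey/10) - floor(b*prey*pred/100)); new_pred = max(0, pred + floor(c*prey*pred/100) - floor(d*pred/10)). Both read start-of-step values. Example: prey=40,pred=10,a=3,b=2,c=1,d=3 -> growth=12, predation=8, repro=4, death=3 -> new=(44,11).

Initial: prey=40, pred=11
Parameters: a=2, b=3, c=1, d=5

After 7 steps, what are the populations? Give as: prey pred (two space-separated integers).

Step 1: prey: 40+8-13=35; pred: 11+4-5=10
Step 2: prey: 35+7-10=32; pred: 10+3-5=8
Step 3: prey: 32+6-7=31; pred: 8+2-4=6
Step 4: prey: 31+6-5=32; pred: 6+1-3=4
Step 5: prey: 32+6-3=35; pred: 4+1-2=3
Step 6: prey: 35+7-3=39; pred: 3+1-1=3
Step 7: prey: 39+7-3=43; pred: 3+1-1=3

Answer: 43 3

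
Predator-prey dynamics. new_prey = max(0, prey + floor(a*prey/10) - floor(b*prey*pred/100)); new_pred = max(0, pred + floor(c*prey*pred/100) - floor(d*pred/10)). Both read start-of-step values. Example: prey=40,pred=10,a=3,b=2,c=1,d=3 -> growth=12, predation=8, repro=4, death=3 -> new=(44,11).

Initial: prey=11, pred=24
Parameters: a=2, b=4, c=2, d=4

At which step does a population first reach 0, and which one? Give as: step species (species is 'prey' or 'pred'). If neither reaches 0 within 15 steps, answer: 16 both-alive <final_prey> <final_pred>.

Step 1: prey: 11+2-10=3; pred: 24+5-9=20
Step 2: prey: 3+0-2=1; pred: 20+1-8=13
Step 3: prey: 1+0-0=1; pred: 13+0-5=8
Step 4: prey: 1+0-0=1; pred: 8+0-3=5
Step 5: prey: 1+0-0=1; pred: 5+0-2=3
Step 6: prey: 1+0-0=1; pred: 3+0-1=2
Step 7: prey: 1+0-0=1; pred: 2+0-0=2
Steps 8-15: state stable at prey=1, pred=2 (no change)
No extinction within 15 steps

Answer: 16 both-alive 1 2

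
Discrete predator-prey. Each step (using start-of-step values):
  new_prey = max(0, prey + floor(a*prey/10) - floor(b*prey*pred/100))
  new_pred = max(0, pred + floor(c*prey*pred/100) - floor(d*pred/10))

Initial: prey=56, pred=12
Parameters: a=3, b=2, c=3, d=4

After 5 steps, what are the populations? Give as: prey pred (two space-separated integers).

Step 1: prey: 56+16-13=59; pred: 12+20-4=28
Step 2: prey: 59+17-33=43; pred: 28+49-11=66
Step 3: prey: 43+12-56=0; pred: 66+85-26=125
Step 4: prey: 0+0-0=0; pred: 125+0-50=75
Step 5: prey: 0+0-0=0; pred: 75+0-30=45

Answer: 0 45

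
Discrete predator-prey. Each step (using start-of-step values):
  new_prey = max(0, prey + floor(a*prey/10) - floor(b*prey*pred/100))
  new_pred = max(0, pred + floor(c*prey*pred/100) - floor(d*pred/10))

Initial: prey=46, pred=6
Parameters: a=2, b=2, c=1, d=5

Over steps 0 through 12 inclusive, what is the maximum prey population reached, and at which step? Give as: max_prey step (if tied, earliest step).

Answer: 78 7

Derivation:
Step 1: prey: 46+9-5=50; pred: 6+2-3=5
Step 2: prey: 50+10-5=55; pred: 5+2-2=5
Step 3: prey: 55+11-5=61; pred: 5+2-2=5
Step 4: prey: 61+12-6=67; pred: 5+3-2=6
Step 5: prey: 67+13-8=72; pred: 6+4-3=7
Step 6: prey: 72+14-10=76; pred: 7+5-3=9
Step 7: prey: 76+15-13=78; pred: 9+6-4=11
Step 8: prey: 78+15-17=76; pred: 11+8-5=14
Step 9: prey: 76+15-21=70; pred: 14+10-7=17
Step 10: prey: 70+14-23=61; pred: 17+11-8=20
Step 11: prey: 61+12-24=49; pred: 20+12-10=22
Step 12: prey: 49+9-21=37; pred: 22+10-11=21
Max prey = 78 at step 7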